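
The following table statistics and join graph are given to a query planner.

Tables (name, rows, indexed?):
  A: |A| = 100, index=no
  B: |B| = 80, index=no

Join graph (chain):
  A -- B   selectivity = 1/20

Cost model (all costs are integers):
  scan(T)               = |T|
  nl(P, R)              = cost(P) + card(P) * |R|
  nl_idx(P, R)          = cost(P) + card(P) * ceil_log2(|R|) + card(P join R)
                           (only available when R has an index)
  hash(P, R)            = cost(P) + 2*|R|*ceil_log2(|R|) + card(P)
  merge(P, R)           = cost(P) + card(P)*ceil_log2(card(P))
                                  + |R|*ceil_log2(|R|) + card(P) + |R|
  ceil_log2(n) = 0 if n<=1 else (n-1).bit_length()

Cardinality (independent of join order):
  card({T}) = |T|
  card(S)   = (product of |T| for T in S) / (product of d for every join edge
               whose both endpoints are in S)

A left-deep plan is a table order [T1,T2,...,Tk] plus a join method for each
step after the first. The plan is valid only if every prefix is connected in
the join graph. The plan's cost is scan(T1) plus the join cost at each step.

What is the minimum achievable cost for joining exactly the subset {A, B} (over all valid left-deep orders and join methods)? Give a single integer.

Selinger DP over subsets of {A,B}:
  {A}: scan cost=100, card=100
  {B}: scan cost=80, card=80
  {AB}: card=400; try (B,hash)→1320, (A,merge)→1520, (B,merge)→1540, (A,hash)→1560, (A,nl)→8080, (B,nl)→8100; best=1320 via (B,hash)

1320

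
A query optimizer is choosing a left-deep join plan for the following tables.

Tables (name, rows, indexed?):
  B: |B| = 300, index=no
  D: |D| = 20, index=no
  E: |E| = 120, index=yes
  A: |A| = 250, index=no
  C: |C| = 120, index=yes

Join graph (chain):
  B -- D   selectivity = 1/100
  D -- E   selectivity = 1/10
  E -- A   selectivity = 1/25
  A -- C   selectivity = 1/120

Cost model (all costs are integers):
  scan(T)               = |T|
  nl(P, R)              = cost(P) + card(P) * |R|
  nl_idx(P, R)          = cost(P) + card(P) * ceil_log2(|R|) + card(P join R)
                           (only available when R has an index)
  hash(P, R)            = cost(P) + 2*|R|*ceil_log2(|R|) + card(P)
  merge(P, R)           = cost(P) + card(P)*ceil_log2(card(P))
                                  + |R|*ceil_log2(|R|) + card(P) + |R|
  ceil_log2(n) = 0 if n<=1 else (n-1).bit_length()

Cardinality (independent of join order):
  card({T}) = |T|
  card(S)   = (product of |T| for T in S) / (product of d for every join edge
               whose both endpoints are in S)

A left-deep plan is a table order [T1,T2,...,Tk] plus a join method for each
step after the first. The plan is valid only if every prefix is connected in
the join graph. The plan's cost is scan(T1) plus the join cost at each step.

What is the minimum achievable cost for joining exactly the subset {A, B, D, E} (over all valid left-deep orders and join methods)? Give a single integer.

6660

Selinger DP over subsets of {A,B,D,E}:
  {B}: scan cost=300, card=300
  {D}: scan cost=20, card=20
  {E}: scan cost=120, card=120
  {A}: scan cost=250, card=250
  {BD}: card=60; try (D,hash)→800, (B,merge)→3140, (D,merge)→3420, (B,hash)→5440, (B,nl)→6020, (D,nl)→6300; best=800 via (D,hash)
  {DE}: card=240; try (E,nl_idx)→400, (D,hash)→440, (E,merge)→1100, (D,merge)→1200, (E,hash)→1720, (E,nl)→2420 …(+1); best=400 via (E,nl_idx)
  {AE}: card=1200; try (E,hash)→2180, (E,nl_idx)→3200, (A,merge)→3330, (E,merge)→3460, (A,hash)→4240, (A,nl)→30120 …(+1); best=2180 via (E,hash)
  {BDE}: card=720; try (E,nl_idx)→1940, (E,merge)→2180, (E,hash)→2540, (B,merge)→5560, (B,hash)→6040, (E,nl)→8000 …(+1); best=1940 via (E,nl_idx)
  {ADE}: card=2400; try (D,hash)→3580, (A,hash)→4640, (A,merge)→4810, (D,merge)→16700, (D,nl)→26180, (A,nl)→60400; best=3580 via (D,hash)
  {ABDE}: card=7200; try (A,hash)→6660, (B,hash)→11380, (A,merge)→12110, (B,merge)→37780, (A,nl)→181940, (B,nl)→723580; best=6660 via (A,hash)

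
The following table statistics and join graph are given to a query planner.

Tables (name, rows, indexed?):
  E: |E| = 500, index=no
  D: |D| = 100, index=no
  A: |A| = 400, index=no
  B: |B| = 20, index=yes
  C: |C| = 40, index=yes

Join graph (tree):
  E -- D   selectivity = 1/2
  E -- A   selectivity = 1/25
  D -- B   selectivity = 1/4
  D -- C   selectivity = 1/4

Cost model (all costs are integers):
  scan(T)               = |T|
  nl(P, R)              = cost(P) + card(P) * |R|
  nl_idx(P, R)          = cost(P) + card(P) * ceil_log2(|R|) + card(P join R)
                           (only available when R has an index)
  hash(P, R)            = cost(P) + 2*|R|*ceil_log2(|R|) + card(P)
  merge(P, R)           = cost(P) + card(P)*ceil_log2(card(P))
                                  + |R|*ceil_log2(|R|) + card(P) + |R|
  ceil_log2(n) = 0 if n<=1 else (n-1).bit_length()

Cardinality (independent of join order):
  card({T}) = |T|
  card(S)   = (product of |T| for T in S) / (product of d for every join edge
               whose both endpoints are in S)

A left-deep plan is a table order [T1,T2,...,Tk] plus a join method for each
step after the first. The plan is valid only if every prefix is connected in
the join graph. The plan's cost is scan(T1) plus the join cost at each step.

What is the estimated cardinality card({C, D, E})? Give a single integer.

Tables in S: C(40), D(100), E(500)
Edges inside S: E-D(d=2), D-C(d=4)
numerator = 40 * 100 * 500 = 2000000
denominator = 2 * 4 = 8
card(S) = 2000000 / 8 = 250000

250000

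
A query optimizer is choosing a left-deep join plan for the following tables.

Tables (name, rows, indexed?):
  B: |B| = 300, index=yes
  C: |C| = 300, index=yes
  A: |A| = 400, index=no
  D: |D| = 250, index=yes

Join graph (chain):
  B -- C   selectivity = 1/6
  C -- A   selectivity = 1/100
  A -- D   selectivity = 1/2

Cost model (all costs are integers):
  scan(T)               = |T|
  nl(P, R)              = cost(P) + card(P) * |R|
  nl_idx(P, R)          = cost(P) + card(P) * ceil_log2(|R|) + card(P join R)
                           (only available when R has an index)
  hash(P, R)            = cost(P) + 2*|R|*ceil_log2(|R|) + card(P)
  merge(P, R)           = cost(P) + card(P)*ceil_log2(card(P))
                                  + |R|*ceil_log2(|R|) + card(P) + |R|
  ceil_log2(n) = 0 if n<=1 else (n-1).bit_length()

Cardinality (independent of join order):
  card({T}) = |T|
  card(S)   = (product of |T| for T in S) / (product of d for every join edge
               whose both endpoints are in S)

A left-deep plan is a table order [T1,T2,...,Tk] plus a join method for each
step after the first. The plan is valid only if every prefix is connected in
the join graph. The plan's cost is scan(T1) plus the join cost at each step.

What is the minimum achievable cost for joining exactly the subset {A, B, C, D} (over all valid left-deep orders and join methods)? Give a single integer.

Selinger DP over subsets of {A,B,C,D}:
  {B}: scan cost=300, card=300
  {C}: scan cost=300, card=300
  {A}: scan cost=400, card=400
  {D}: scan cost=250, card=250
  {BC}: card=15000; try (C,hash)→6000, (B,hash)→6000, (C,merge)→6300, (B,merge)→6300, (C,nl_idx)→18000, (B,nl_idx)→18000 …(+2); best=6000 via (C,hash)
  {AC}: card=1200; try (C,nl_idx)→5200, (C,hash)→6200, (A,merge)→7300, (C,merge)→7400, (A,hash)→7800, (A,nl)→120300 …(+1); best=5200 via (C,nl_idx)
  {AD}: card=50000; try (D,hash)→4800, (A,merge)→6500, (D,merge)→6650, (A,hash)→7700, (D,nl_idx)→53600, (A,nl)→100250 …(+1); best=4800 via (D,hash)
  {ABC}: card=60000; try (B,hash)→11800, (B,merge)→22600, (A,hash)→28200, (B,nl_idx)→76000, (A,merge)→235000, (B,nl)→365200 …(+1); best=11800 via (B,hash)
  {ACD}: card=150000; try (D,hash)→10400, (D,merge)→21850, (C,hash)→60200, (D,nl_idx)→164800, (D,nl)→305200, (C,nl_idx)→604800 …(+2); best=10400 via (D,hash)
  {ABCD}: card=7500000; try (D,hash)→75800, (B,hash)→165800, (D,merge)→1034050, (B,merge)→2863400, (D,nl_idx)→7991800, (B,nl_idx)→8860400 …(+2); best=75800 via (D,hash)

75800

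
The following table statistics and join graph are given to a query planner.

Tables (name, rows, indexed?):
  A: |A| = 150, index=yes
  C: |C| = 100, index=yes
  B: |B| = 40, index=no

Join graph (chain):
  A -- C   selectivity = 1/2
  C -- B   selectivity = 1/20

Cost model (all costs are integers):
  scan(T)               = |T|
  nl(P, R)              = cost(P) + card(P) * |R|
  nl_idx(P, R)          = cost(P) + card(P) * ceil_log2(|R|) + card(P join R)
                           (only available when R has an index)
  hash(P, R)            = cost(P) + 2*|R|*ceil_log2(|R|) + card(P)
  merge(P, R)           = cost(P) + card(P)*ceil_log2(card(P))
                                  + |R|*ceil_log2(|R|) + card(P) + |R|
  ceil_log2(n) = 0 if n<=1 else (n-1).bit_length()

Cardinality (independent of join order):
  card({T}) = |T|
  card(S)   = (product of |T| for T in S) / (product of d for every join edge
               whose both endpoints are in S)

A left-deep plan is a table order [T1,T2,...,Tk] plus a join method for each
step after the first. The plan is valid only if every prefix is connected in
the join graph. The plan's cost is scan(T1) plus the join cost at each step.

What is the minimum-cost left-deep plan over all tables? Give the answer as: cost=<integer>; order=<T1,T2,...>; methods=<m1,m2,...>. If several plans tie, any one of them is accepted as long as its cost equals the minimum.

cost=3120; order=B,C,A; methods=nl_idx,hash

Selinger DP (subsets sized 1..n):
  {A}: scan cost=150, card=150
  {C}: scan cost=100, card=100
  {B}: scan cost=40, card=40
  {AC}: card=7500; try (C,hash)→1700, (A,merge)→2250, (C,merge)→2300, (A,hash)→2600, (A,nl_idx)→8400, (C,nl_idx)→8700 …(+2); best=1700 via (C,hash)
  {BC}: card=200; try (C,nl_idx)→520, (B,hash)→680, (C,merge)→1120, (B,merge)→1180, (C,hash)→1480, (C,nl)→4040 …(+1); best=520 via (C,nl_idx)
  {ABC}: card=15000; try (A,hash)→3120, (A,merge)→3670, (B,hash)→9680, (A,nl_idx)→17120, (A,nl)→30520, (B,merge)→106980 …(+1); best=3120 via (A,hash)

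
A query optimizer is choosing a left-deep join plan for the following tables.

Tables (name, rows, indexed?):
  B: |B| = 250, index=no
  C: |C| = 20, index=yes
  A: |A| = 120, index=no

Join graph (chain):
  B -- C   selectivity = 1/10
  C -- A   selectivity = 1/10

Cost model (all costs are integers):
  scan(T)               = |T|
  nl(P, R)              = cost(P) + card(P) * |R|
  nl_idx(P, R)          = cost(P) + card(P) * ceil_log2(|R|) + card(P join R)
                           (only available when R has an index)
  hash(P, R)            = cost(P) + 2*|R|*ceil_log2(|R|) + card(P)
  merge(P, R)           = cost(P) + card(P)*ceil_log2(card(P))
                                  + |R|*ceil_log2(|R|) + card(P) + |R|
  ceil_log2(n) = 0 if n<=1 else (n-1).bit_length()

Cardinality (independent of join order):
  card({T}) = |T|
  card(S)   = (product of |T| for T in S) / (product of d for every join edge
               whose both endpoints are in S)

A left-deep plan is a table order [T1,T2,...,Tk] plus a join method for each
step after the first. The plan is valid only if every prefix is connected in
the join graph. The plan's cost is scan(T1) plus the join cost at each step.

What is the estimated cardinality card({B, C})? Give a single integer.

500

Tables in S: B(250), C(20)
Edges inside S: B-C(d=10)
numerator = 250 * 20 = 5000
denominator = 10 = 10
card(S) = 5000 / 10 = 500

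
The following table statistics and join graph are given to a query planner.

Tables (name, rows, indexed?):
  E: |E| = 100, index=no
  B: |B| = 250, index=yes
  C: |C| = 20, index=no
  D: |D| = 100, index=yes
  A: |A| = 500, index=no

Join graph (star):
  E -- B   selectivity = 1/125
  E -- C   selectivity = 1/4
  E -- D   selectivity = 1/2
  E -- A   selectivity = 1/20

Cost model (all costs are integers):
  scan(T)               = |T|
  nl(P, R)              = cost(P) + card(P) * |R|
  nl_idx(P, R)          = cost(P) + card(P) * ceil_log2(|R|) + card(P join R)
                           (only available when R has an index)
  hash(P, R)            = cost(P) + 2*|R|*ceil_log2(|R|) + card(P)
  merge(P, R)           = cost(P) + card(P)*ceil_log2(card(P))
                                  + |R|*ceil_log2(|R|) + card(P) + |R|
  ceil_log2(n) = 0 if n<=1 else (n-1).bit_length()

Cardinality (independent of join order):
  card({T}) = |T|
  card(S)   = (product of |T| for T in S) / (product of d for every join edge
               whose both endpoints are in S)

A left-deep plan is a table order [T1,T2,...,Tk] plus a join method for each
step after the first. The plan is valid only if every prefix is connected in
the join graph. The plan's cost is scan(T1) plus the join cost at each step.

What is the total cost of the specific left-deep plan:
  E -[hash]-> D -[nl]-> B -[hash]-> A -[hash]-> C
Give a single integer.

1520800

step 1: scan E: cost=100, card=100
step 2: join D via hash
    card(P join D) = 100*100/(2) = 5000
    cost = 100 + 2*100*7 + 100 = 1600
step 3: join B via nl
    card(P join B) = 5000*250/(125) = 10000
    cost = 1600 + 5000*250 = 1251600
step 4: join A via hash
    card(P join A) = 10000*500/(20) = 250000
    cost = 1251600 + 2*500*9 + 10000 = 1270600
step 5: join C via hash
    card(P join C) = 250000*20/(4) = 1250000
    cost = 1270600 + 2*20*5 + 250000 = 1520800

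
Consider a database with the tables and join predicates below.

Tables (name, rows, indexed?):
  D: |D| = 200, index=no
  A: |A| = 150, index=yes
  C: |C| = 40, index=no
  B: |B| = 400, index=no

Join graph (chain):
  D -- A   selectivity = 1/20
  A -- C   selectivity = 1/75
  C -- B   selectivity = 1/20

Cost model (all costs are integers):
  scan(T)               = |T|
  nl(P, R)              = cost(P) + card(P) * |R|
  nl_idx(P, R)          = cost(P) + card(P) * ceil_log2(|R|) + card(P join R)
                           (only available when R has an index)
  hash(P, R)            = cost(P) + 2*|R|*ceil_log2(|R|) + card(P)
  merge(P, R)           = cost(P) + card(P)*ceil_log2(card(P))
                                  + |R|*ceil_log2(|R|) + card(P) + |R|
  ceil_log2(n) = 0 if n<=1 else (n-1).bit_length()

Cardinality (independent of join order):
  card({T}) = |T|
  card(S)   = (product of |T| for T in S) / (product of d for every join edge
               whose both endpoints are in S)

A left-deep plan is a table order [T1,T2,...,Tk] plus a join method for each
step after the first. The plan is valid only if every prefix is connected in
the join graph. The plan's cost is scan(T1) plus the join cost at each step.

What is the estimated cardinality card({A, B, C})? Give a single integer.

1600

Tables in S: A(150), B(400), C(40)
Edges inside S: A-C(d=75), C-B(d=20)
numerator = 150 * 400 * 40 = 2400000
denominator = 75 * 20 = 1500
card(S) = 2400000 / 1500 = 1600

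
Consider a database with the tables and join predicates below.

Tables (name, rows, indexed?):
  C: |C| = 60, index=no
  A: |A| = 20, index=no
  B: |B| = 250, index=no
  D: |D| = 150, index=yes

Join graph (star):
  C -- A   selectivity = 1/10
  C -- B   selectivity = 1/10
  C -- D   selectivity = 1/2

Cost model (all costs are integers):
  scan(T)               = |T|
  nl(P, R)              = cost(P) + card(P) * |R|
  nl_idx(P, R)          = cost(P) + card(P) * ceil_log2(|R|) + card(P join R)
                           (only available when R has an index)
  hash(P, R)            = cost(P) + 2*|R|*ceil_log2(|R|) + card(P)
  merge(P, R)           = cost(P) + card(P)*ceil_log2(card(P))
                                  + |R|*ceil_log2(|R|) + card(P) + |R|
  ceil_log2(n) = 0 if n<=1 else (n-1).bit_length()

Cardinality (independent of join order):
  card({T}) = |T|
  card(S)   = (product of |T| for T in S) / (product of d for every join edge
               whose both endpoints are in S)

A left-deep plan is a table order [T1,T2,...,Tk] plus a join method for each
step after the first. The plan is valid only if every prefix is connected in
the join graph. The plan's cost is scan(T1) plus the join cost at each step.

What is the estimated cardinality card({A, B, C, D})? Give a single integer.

Tables in S: A(20), B(250), C(60), D(150)
Edges inside S: C-A(d=10), C-B(d=10), C-D(d=2)
numerator = 20 * 250 * 60 * 150 = 45000000
denominator = 10 * 10 * 2 = 200
card(S) = 45000000 / 200 = 225000

225000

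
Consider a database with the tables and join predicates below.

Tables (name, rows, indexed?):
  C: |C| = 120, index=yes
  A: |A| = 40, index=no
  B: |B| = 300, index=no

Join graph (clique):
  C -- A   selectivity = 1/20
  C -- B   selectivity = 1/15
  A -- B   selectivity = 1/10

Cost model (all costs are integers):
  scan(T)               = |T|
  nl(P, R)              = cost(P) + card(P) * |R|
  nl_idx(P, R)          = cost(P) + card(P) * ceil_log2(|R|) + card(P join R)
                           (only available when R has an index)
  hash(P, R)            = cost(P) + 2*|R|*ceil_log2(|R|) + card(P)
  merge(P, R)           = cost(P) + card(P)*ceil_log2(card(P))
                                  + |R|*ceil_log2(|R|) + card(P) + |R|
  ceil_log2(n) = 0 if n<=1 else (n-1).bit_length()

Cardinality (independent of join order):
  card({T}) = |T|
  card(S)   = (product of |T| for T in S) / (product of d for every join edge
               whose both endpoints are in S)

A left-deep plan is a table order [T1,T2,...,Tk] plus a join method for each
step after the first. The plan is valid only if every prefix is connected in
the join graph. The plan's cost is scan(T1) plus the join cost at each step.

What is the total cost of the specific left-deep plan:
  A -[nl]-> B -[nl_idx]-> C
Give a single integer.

step 1: scan A: cost=40, card=40
step 2: join B via nl
    card(P join B) = 40*300/(10) = 1200
    cost = 40 + 40*300 = 12040
step 3: join C via nl_idx
    card(P join C) = 1200*120/(20*15) = 480
    cost = 12040 + 1200*7 + 480 = 20920

20920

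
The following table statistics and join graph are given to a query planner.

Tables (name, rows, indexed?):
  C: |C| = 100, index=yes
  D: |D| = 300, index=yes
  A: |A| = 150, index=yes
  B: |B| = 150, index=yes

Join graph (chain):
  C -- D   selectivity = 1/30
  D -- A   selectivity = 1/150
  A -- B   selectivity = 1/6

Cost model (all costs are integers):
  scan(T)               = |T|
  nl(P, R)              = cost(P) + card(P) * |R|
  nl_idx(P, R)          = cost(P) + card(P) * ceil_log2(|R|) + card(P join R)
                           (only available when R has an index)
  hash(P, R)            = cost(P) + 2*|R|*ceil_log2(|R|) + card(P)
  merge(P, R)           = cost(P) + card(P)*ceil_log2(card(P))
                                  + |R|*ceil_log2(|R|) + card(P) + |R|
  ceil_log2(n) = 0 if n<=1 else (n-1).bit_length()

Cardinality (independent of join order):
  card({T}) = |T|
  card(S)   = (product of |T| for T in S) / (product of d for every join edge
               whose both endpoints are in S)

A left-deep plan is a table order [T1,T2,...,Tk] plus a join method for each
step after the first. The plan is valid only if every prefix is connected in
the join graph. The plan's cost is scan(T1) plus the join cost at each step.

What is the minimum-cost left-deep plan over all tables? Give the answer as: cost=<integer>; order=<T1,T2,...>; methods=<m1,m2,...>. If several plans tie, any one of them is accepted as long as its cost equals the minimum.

cost=6900; order=A,D,C,B; methods=nl_idx,hash,hash

Selinger DP (subsets sized 1..n):
  {C}: scan cost=100, card=100
  {D}: scan cost=300, card=300
  {A}: scan cost=150, card=150
  {B}: scan cost=150, card=150
  {CD}: card=1000; try (D,nl_idx)→2000, (C,hash)→2000, (C,nl_idx)→3400, (D,merge)→3900, (C,merge)→4100, (D,hash)→5600 …(+2); best=2000 via (D,nl_idx)
  {AD}: card=300; try (D,nl_idx)→1800, (A,hash)→3000, (A,nl_idx)→3000, (D,merge)→4500, (A,merge)→4650, (D,hash)→5700 …(+2); best=1800 via (D,nl_idx)
  {AB}: card=3750; try (B,hash)→2700, (A,hash)→2700, (B,merge)→2850, (A,merge)→2850, (B,nl_idx)→5100, (A,nl_idx)→5100 …(+2); best=2700 via (B,hash)
  {ACD}: card=1000; try (C,hash)→3500, (C,nl_idx)→4900, (A,hash)→5400, (C,merge)→5600, (A,nl_idx)→11000, (A,merge)→14350 …(+2); best=3500 via (C,hash)
  {ABD}: card=7500; try (B,hash)→4500, (B,merge)→6150, (B,nl_idx)→11700, (D,hash)→11850, (D,nl_idx)→43950, (B,nl)→46800 …(+2); best=4500 via (B,hash)
  {ABCD}: card=25000; try (B,hash)→6900, (C,hash)→13400, (B,merge)→15850, (B,nl_idx)→36500, (C,nl_idx)→82000, (C,merge)→110300 …(+2); best=6900 via (B,hash)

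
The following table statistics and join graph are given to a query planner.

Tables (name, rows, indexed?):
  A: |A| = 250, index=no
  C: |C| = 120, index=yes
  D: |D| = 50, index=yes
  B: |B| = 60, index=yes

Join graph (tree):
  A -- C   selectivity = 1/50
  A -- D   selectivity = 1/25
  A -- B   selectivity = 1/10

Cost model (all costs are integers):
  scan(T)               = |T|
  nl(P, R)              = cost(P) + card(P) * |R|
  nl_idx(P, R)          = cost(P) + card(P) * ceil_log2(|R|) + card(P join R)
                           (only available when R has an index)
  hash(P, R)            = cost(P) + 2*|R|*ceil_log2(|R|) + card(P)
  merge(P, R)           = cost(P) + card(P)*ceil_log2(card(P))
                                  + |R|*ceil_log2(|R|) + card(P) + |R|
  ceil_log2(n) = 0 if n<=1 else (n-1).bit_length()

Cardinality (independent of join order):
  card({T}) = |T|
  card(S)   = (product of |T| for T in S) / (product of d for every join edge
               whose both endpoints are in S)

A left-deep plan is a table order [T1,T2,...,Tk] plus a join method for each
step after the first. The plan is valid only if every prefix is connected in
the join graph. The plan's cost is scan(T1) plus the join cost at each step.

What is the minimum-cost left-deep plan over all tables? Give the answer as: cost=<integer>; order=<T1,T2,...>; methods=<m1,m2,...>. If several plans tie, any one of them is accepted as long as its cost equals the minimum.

cost=5200; order=A,D,C,B; methods=hash,hash,hash

Selinger DP (subsets sized 1..n):
  {A}: scan cost=250, card=250
  {C}: scan cost=120, card=120
  {D}: scan cost=50, card=50
  {B}: scan cost=60, card=60
  {AC}: card=600; try (C,hash)→2180, (C,nl_idx)→2600, (A,merge)→3330, (C,merge)→3460, (A,hash)→4240, (A,nl)→30120 …(+1); best=2180 via (C,hash)
  {AD}: card=500; try (D,hash)→1100, (D,nl_idx)→2250, (A,merge)→2650, (D,merge)→2850, (A,hash)→4100, (A,nl)→12550 …(+1); best=1100 via (D,hash)
  {AB}: card=1500; try (B,hash)→1220, (A,merge)→2730, (B,merge)→2920, (B,nl_idx)→3250, (A,hash)→4120, (A,nl)→15060 …(+1); best=1220 via (B,hash)
  {ACD}: card=1200; try (C,hash)→3280, (D,hash)→3380, (C,nl_idx)→5800, (D,nl_idx)→6980, (C,merge)→7060, (D,merge)→9130 …(+2); best=3280 via (C,hash)
  {ABC}: card=3600; try (B,hash)→3500, (C,hash)→4400, (B,merge)→9200, (B,nl_idx)→9380, (C,nl_idx)→15320, (C,merge)→20180 …(+2); best=3500 via (B,hash)
  {ABD}: card=3000; try (B,hash)→2320, (D,hash)→3320, (B,merge)→6520, (B,nl_idx)→7100, (D,nl_idx)→13220, (D,merge)→19570 …(+2); best=2320 via (B,hash)
  {ABCD}: card=7200; try (B,hash)→5200, (C,hash)→7000, (D,hash)→7700, (B,nl_idx)→17680, (B,merge)→18100, (C,nl_idx)→30520 …(+6); best=5200 via (B,hash)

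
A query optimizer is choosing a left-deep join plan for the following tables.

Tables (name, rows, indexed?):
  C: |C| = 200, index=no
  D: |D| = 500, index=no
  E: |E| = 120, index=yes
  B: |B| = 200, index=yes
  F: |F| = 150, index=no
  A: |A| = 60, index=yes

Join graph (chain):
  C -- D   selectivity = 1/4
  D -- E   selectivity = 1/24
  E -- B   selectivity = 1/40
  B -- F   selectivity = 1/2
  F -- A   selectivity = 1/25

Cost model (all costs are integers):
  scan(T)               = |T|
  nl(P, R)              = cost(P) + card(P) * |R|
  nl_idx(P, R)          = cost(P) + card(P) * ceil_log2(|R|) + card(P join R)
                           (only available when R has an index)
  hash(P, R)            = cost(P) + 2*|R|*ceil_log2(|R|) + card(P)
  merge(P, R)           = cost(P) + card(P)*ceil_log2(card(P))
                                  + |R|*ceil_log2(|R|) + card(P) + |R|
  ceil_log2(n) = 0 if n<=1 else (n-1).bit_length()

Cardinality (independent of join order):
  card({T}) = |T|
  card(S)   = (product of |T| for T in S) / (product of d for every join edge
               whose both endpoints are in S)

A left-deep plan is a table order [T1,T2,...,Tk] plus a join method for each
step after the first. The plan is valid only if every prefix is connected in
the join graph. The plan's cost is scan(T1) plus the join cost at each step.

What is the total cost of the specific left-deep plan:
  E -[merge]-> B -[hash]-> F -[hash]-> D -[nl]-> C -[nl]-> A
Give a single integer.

3000059880

step 1: scan E: cost=120, card=120
step 2: join B via merge
    card(P join B) = 120*200/(40) = 600
    cost = 120 + 120*7 + 200*8 + 120 + 200 = 2880
step 3: join F via hash
    card(P join F) = 600*150/(2) = 45000
    cost = 2880 + 2*150*8 + 600 = 5880
step 4: join D via hash
    card(P join D) = 45000*500/(24) = 937500
    cost = 5880 + 2*500*9 + 45000 = 59880
step 5: join C via nl
    card(P join C) = 937500*200/(4) = 46875000
    cost = 59880 + 937500*200 = 187559880
step 6: join A via nl
    card(P join A) = 46875000*60/(25) = 112500000
    cost = 187559880 + 46875000*60 = 3000059880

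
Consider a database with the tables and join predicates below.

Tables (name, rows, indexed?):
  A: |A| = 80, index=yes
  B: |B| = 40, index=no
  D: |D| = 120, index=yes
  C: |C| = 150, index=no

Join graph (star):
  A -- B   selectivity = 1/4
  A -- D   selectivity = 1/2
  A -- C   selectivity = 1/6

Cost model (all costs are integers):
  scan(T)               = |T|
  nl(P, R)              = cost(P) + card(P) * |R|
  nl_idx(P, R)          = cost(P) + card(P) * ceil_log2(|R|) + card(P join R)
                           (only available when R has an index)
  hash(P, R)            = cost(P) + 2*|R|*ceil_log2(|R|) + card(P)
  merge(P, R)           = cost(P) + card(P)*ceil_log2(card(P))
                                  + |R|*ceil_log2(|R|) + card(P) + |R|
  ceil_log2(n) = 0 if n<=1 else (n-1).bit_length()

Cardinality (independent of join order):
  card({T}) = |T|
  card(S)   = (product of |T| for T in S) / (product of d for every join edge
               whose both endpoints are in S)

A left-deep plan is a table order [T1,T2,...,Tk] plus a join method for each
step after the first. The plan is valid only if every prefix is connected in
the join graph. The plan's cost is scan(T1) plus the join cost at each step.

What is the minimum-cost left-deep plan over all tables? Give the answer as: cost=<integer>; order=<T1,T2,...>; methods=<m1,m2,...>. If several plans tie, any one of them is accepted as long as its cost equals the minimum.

Selinger DP (subsets sized 1..n):
  {A}: scan cost=80, card=80
  {B}: scan cost=40, card=40
  {D}: scan cost=120, card=120
  {C}: scan cost=150, card=150
  {AB}: card=800; try (B,hash)→640, (A,merge)→960, (B,merge)→1000, (A,nl_idx)→1120, (A,hash)→1200, (A,nl)→3240 …(+1); best=640 via (B,hash)
  {AD}: card=4800; try (A,hash)→1360, (D,merge)→1680, (A,merge)→1720, (D,hash)→1840, (D,nl_idx)→5440, (A,nl_idx)→5760 …(+2); best=1360 via (A,hash)
  {AC}: card=2000; try (A,hash)→1420, (C,merge)→2070, (A,merge)→2140, (C,hash)→2560, (A,nl_idx)→3200, (C,nl)→12080 …(+1); best=1420 via (A,hash)
  {ABD}: card=48000; try (D,hash)→3120, (B,hash)→6640, (D,merge)→10400, (D,nl_idx)→54240, (B,merge)→68840, (D,nl)→96640 …(+1); best=3120 via (D,hash)
  {ABC}: card=20000; try (C,hash)→3840, (B,hash)→3900, (C,merge)→10790, (B,merge)→25700, (B,nl)→81420, (C,nl)→120640; best=3840 via (C,hash)
  {ACD}: card=120000; try (D,hash)→5100, (C,hash)→8560, (D,merge)→26380, (C,merge)→69910, (D,nl_idx)→135420, (D,nl)→241420 …(+1); best=5100 via (D,hash)
  {ABCD}: card=1200000; try (D,hash)→25520, (C,hash)→53520, (B,hash)→125580, (D,merge)→324800, (C,merge)→820470, (D,nl_idx)→1343840 …(+4); best=25520 via (D,hash)

cost=25520; order=A,B,C,D; methods=hash,hash,hash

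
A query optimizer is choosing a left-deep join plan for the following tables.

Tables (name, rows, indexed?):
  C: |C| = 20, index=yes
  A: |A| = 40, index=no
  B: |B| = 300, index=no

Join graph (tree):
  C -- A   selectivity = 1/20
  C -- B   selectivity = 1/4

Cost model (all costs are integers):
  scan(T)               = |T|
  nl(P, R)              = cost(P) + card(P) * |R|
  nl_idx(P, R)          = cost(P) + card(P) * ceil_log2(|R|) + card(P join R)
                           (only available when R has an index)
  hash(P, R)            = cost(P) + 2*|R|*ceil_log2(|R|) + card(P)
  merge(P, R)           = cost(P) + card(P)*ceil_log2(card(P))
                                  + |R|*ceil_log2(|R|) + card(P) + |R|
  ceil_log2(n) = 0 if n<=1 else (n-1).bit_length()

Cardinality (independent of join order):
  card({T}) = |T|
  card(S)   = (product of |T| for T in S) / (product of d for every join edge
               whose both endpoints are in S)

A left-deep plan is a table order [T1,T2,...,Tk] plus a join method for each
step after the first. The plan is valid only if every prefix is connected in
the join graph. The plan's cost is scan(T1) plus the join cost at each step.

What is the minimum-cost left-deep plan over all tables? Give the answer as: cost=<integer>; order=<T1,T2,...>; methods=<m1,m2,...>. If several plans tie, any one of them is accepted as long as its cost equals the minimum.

Selinger DP (subsets sized 1..n):
  {C}: scan cost=20, card=20
  {A}: scan cost=40, card=40
  {B}: scan cost=300, card=300
  {AC}: card=40; try (C,hash)→280, (C,nl_idx)→280, (A,merge)→420, (C,merge)→440, (A,hash)→520, (A,nl)→820 …(+1); best=280 via (C,hash)
  {BC}: card=1500; try (C,hash)→800, (B,merge)→3140, (C,nl_idx)→3300, (C,merge)→3420, (B,hash)→5440, (B,nl)→6020 …(+1); best=800 via (C,hash)
  {ABC}: card=3000; try (A,hash)→2780, (B,merge)→3560, (B,hash)→5720, (B,nl)→12280, (A,merge)→19080, (A,nl)→60800; best=2780 via (A,hash)

cost=2780; order=B,C,A; methods=hash,hash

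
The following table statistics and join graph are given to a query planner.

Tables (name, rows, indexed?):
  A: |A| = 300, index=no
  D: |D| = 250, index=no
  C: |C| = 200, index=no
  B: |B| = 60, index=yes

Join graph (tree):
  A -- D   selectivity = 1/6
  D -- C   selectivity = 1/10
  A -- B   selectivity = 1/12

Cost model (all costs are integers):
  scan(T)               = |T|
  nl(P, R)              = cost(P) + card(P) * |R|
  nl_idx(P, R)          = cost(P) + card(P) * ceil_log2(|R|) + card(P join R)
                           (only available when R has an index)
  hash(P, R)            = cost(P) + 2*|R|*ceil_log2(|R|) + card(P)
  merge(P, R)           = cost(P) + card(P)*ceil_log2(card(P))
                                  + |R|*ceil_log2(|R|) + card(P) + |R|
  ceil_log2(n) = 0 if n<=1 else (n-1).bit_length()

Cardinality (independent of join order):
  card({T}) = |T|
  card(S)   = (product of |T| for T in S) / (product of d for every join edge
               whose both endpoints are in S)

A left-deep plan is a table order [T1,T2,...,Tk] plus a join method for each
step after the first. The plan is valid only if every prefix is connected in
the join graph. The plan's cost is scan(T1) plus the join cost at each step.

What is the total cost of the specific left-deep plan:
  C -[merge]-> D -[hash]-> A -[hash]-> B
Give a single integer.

step 1: scan C: cost=200, card=200
step 2: join D via merge
    card(P join D) = 200*250/(10) = 5000
    cost = 200 + 200*8 + 250*8 + 200 + 250 = 4250
step 3: join A via hash
    card(P join A) = 5000*300/(6) = 250000
    cost = 4250 + 2*300*9 + 5000 = 14650
step 4: join B via hash
    card(P join B) = 250000*60/(12) = 1250000
    cost = 14650 + 2*60*6 + 250000 = 265370

265370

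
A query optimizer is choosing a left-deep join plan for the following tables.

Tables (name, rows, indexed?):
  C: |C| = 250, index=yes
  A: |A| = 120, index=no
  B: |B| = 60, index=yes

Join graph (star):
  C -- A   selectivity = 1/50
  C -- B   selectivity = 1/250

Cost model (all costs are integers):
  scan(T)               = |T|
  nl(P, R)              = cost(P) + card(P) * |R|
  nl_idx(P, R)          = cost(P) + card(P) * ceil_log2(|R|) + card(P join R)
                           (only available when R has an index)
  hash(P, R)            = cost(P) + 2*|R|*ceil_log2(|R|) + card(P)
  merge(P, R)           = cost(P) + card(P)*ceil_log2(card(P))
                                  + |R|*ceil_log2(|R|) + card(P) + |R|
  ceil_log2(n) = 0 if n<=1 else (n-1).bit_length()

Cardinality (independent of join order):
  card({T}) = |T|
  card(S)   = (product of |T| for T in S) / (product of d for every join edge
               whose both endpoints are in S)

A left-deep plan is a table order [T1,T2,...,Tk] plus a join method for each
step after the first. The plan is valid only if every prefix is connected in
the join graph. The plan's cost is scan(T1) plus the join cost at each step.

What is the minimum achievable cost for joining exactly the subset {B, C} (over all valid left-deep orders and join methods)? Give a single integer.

600

Selinger DP over subsets of {B,C}:
  {C}: scan cost=250, card=250
  {B}: scan cost=60, card=60
  {BC}: card=60; try (C,nl_idx)→600, (B,hash)→1220, (B,nl_idx)→1810, (C,merge)→2730, (B,merge)→2920, (C,hash)→4120 …(+2); best=600 via (C,nl_idx)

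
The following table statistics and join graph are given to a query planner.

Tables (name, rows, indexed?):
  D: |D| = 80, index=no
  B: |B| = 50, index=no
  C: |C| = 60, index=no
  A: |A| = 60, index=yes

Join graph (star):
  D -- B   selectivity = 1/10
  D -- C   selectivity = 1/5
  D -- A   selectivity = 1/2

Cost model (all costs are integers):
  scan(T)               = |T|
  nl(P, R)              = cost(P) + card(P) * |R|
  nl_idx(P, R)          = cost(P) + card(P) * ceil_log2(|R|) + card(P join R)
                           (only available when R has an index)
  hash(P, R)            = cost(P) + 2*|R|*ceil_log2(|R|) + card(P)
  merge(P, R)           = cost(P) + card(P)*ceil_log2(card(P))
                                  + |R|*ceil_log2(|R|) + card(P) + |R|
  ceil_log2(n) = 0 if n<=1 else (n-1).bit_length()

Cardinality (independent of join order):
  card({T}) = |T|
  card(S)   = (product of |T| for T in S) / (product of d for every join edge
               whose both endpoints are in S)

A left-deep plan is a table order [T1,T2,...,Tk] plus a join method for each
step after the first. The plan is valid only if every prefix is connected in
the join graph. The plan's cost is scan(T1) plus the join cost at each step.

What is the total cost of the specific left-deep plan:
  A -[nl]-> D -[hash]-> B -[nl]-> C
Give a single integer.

727860

step 1: scan A: cost=60, card=60
step 2: join D via nl
    card(P join D) = 60*80/(2) = 2400
    cost = 60 + 60*80 = 4860
step 3: join B via hash
    card(P join B) = 2400*50/(10) = 12000
    cost = 4860 + 2*50*6 + 2400 = 7860
step 4: join C via nl
    card(P join C) = 12000*60/(5) = 144000
    cost = 7860 + 12000*60 = 727860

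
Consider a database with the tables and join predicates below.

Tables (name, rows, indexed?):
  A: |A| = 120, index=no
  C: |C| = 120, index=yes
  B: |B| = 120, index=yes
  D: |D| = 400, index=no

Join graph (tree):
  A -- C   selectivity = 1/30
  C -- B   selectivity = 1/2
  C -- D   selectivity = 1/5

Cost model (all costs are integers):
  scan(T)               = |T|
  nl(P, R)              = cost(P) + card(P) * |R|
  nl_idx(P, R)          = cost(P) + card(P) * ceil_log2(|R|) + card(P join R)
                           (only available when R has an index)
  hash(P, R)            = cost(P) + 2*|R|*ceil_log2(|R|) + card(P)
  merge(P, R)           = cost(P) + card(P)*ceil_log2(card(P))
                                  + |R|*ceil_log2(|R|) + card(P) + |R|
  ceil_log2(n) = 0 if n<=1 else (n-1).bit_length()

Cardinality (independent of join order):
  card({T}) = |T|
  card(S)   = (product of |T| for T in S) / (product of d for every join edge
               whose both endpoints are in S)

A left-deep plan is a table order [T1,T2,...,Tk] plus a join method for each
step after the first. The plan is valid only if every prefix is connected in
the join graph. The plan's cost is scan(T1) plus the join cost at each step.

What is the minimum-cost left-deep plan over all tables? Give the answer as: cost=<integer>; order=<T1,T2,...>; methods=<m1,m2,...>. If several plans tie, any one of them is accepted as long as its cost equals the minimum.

Selinger DP (subsets sized 1..n):
  {A}: scan cost=120, card=120
  {C}: scan cost=120, card=120
  {B}: scan cost=120, card=120
  {D}: scan cost=400, card=400
  {AC}: card=480; try (C,nl_idx)→1440, (C,hash)→1920, (A,hash)→1920, (C,merge)→2040, (A,merge)→2040, (C,nl)→14520 …(+1); best=1440 via (C,nl_idx)
  {BC}: card=7200; try (C,hash)→1920, (B,hash)→1920, (C,merge)→2040, (B,merge)→2040, (C,nl_idx)→8160, (B,nl_idx)→8160 …(+2); best=1920 via (C,hash)
  {CD}: card=9600; try (C,hash)→2480, (D,merge)→5080, (C,merge)→5360, (D,hash)→7440, (C,nl_idx)→12800, (D,nl)→48120 …(+1); best=2480 via (C,hash)
  {ABC}: card=28800; try (B,hash)→3600, (B,merge)→7200, (A,hash)→10800, (B,nl_idx)→33600, (B,nl)→59040, (A,merge)→103680 …(+1); best=3600 via (B,hash)
  {ACD}: card=38400; try (D,hash)→9120, (D,merge)→10240, (A,hash)→13760, (A,merge)→147440, (D,nl)→193440, (A,nl)→1154480; best=9120 via (D,hash)
  {BCD}: card=576000; try (B,hash)→13760, (D,hash)→16320, (D,merge)→106720, (B,merge)→147440, (B,nl_idx)→645680, (B,nl)→1154480 …(+1); best=13760 via (B,hash)
  {ABCD}: card=2304000; try (D,hash)→39600, (B,hash)→49200, (D,merge)→468400, (A,hash)→591440, (B,merge)→662880, (B,nl_idx)→2581920 …(+4); best=39600 via (D,hash)

cost=39600; order=A,C,B,D; methods=nl_idx,hash,hash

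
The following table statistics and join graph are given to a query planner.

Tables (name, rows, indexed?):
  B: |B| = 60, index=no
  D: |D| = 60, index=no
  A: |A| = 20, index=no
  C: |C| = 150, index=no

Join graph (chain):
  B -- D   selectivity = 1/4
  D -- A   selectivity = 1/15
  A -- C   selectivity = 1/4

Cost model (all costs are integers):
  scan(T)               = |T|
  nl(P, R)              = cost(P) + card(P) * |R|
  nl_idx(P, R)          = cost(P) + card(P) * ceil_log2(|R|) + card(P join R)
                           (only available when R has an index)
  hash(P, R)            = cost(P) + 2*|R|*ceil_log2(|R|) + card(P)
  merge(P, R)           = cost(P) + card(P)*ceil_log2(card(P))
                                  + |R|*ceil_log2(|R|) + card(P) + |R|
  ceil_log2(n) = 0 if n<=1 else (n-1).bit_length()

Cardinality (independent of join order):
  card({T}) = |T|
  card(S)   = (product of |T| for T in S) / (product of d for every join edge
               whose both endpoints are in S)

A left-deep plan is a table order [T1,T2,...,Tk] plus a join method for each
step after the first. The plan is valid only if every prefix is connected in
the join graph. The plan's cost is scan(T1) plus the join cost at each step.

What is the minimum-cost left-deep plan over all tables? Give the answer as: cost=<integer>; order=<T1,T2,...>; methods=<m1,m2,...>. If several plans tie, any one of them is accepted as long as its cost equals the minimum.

cost=4720; order=D,A,B,C; methods=hash,hash,hash

Selinger DP (subsets sized 1..n):
  {B}: scan cost=60, card=60
  {D}: scan cost=60, card=60
  {A}: scan cost=20, card=20
  {C}: scan cost=150, card=150
  {BD}: card=900; try (D,hash)→840, (B,hash)→840, (D,merge)→900, (B,merge)→900, (D,nl)→3660, (B,nl)→3660; best=840 via (D,hash)
  {AD}: card=80; try (A,hash)→320, (D,merge)→560, (A,merge)→600, (D,hash)→760, (D,nl)→1220, (A,nl)→1260; best=320 via (A,hash)
  {AC}: card=750; try (A,hash)→500, (C,merge)→1490, (A,merge)→1620, (C,hash)→2440, (C,nl)→3020, (A,nl)→3150; best=500 via (A,hash)
  {ABD}: card=1200; try (B,hash)→1120, (B,merge)→1380, (A,hash)→1940, (B,nl)→5120, (A,merge)→10860, (A,nl)→18840; best=1120 via (B,hash)
  {ACD}: card=3000; try (D,hash)→1970, (C,merge)→2310, (C,hash)→2800, (D,merge)→9170, (C,nl)→12320, (D,nl)→45500; best=1970 via (D,hash)
  {ABCD}: card=45000; try (C,hash)→4720, (B,hash)→5690, (C,merge)→16870, (B,merge)→41390, (C,nl)→181120, (B,nl)→181970; best=4720 via (C,hash)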